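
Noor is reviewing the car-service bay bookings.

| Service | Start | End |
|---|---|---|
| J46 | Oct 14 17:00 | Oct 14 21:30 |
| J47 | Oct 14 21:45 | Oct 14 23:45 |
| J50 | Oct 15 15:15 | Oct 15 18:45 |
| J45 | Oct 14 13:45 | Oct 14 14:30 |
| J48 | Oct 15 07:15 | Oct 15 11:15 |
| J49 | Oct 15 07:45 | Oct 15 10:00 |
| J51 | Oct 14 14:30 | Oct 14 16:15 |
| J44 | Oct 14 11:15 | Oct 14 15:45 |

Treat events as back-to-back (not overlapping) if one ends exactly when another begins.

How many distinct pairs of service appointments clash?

Check each pair: they overlap iff neither finishes before the other starts.
Sorted by start: J44, J45, J51, J46, J47, J48, J49, J50.
J45 starts before J44 ends → J44 and J45 overlap.
J51 starts before J44 ends → J44 and J51 overlap.
J46 starts after J44 ends, so J44 has no further overlaps.
J51 starts exactly when J45 ends (back-to-back, no overlap), so J45 has no further overlaps.
J46 starts after J51 ends, so J51 has no further overlaps.
J47 starts after J46 ends, so J46 has no further overlaps.
J48 starts after J47 ends, so J47 has no further overlaps.
J49 starts before J48 ends → J48 and J49 overlap.
J50 starts after J48 ends.
J50 starts after J49 ends.
Overlapping pairs: J44 & J45, J44 & J51, J48 & J49 — 3 in total.

3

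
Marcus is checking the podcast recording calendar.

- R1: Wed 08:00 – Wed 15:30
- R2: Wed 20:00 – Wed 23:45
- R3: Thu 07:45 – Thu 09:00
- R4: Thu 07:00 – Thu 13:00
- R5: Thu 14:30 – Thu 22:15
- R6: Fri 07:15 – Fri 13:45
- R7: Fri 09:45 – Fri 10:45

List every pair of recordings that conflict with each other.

Two intervals overlap when each starts before the other ends.
Sorted by start: R1, R2, R4, R3, R5, R6, R7.
R2 starts after R1 ends; R1 is clear from here.
R4 starts after R2 ends; R2 is clear from here.
R3 starts before R4 ends → R4 and R3 overlap.
R5 starts after R4 ends; R4 is clear from here.
R5 starts after R3 ends; R3 is clear from here.
R6 starts after R5 ends; R5 is clear from here.
R7 starts before R6 ends → R6 and R7 overlap.

R3 & R4, R6 & R7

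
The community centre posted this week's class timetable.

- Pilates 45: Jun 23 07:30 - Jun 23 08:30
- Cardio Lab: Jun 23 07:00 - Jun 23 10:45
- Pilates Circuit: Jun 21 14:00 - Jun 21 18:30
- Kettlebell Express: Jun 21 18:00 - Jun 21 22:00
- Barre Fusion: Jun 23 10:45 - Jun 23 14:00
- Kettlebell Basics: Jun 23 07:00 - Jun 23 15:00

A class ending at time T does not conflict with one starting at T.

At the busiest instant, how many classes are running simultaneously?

Sweep the timeline, counting +1 at each start and −1 at each end (ends before starts at a tie):
Jun 21 14:00 start Pilates Circuit → 1
Jun 21 18:00 start Kettlebell Express → 2
Jun 21 18:30 end Pilates Circuit → 1
Jun 21 22:00 end Kettlebell Express → 0
Jun 23 07:00 start Cardio Lab → 1
Jun 23 07:00 start Kettlebell Basics → 2
Jun 23 07:30 start Pilates 45 → 3
Jun 23 08:30 end Pilates 45 → 2
Jun 23 10:45 end Cardio Lab → 1
Jun 23 10:45 start Barre Fusion → 2
Jun 23 14:00 end Barre Fusion → 1
Jun 23 15:00 end Kettlebell Basics → 0
Peak is 3, at Jun 23 07:30 (Cardio Lab, Kettlebell Basics, Pilates 45).

3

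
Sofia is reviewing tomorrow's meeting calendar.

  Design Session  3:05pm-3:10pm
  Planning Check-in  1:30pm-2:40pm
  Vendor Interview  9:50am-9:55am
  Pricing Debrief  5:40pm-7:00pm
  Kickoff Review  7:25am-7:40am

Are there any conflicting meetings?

No

Check each pair: they overlap iff neither finishes before the other starts.
Sorted by start: Kickoff Review, Vendor Interview, Planning Check-in, Design Session, Pricing Debrief.
Vendor Interview starts after Kickoff Review ends; Kickoff Review is clear from here.
Planning Check-in starts after Vendor Interview ends; Vendor Interview is clear from here.
Design Session starts after Planning Check-in ends; Planning Check-in is clear from here.
Pricing Debrief starts after Design Session ends.
Every pair is clear; the schedule has no overlaps.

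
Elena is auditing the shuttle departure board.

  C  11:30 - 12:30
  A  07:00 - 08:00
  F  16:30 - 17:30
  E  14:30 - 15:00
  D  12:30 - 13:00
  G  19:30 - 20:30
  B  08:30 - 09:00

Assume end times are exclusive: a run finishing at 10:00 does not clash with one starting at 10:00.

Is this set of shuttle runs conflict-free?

Sorted by start: A, B, C, D, E, F, G.
B starts after A ends, so nothing later overlaps A either.
C starts after B ends, so nothing later overlaps B either.
D starts exactly when C ends (back-to-back, no overlap), so nothing later overlaps C either.
E starts after D ends, so nothing later overlaps D either.
F starts after E ends, so nothing later overlaps E either.
G starts after F ends.
Every pair is clear; the schedule has no overlaps.

Yes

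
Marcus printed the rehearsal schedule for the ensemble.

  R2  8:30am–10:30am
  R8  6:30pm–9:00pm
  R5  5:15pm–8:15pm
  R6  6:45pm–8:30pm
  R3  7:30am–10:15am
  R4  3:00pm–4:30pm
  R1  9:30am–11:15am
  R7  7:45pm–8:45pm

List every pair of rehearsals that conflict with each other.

Sorted by start: R3, R2, R1, R4, R5, R8, R6, R7.
R2 starts before R3 ends → R3 and R2 overlap.
R1 starts before R3 ends → R3 and R1 overlap.
R4 starts after R3 ends; R3 is clear from here.
R1 starts before R2 ends → R2 and R1 overlap.
R4 starts after R2 ends; R2 is clear from here.
R4 starts after R1 ends; R1 is clear from here.
R5 starts after R4 ends; R4 is clear from here.
R8 starts before R5 ends → R5 and R8 overlap.
R6 starts before R5 ends → R5 and R6 overlap.
R7 starts before R5 ends → R5 and R7 overlap.
R6 starts before R8 ends → R8 and R6 overlap.
R7 starts before R8 ends → R8 and R7 overlap.
R7 starts before R6 ends → R6 and R7 overlap.

R1 & R2, R1 & R3, R2 & R3, R5 & R6, R5 & R7, R5 & R8, R6 & R7, R6 & R8, R7 & R8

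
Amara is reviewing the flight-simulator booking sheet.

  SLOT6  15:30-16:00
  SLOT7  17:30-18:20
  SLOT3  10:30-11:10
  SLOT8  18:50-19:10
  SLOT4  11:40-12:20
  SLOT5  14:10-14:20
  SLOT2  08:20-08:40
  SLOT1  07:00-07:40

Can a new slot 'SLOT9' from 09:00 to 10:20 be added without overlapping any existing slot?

Yes — the slot is free

SLOT1: ends 07:40 at or before SLOT9 starts 09:00 → clear.
SLOT2: ends 08:40 at or before SLOT9 starts 09:00 → clear.
SLOT3: starts 10:30 at or after SLOT9 ends 10:20 → clear.
SLOT4: starts 11:40 at or after SLOT9 ends 10:20 → clear.
SLOT5: starts 14:10 at or after SLOT9 ends 10:20 → clear.
SLOT6: starts 15:30 at or after SLOT9 ends 10:20 → clear.
SLOT7: starts 17:30 at or after SLOT9 ends 10:20 → clear.
SLOT8: starts 18:50 at or after SLOT9 ends 10:20 → clear.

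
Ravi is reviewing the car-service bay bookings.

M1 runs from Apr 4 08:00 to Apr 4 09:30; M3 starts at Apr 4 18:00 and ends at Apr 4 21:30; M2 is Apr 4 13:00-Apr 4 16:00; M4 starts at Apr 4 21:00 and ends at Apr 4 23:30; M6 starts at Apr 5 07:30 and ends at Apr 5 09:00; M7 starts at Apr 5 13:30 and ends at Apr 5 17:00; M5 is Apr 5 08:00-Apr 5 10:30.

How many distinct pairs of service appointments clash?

2

Sorted by start: M1, M2, M3, M4, M6, M5, M7.
M2 starts after M1 ends, so nothing later overlaps M1 either.
M3 starts after M2 ends, so nothing later overlaps M2 either.
M4 starts before M3 ends → M3 and M4 overlap.
M6 starts after M3 ends, so nothing later overlaps M3 either.
M6 starts after M4 ends, so nothing later overlaps M4 either.
M5 starts before M6 ends → M6 and M5 overlap.
M7 starts after M6 ends.
M7 starts after M5 ends.
Overlapping pairs: M3 & M4, M5 & M6 — 2 in total.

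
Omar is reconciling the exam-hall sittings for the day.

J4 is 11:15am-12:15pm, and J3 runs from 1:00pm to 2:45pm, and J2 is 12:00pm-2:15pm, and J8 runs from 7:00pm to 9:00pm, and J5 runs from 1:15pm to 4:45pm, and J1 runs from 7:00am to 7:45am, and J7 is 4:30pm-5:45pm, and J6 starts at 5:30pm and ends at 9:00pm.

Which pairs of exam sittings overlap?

Two intervals overlap when each starts before the other ends.
Sorted by start: J1, J4, J2, J3, J5, J7, J6, J8.
J4 starts after J1 ends, so J1 has no further overlaps.
J2 starts before J4 ends → J4 and J2 overlap.
J3 starts after J4 ends, so J4 has no further overlaps.
J3 starts before J2 ends → J2 and J3 overlap.
J5 starts before J2 ends → J2 and J5 overlap.
J7 starts after J2 ends, so J2 has no further overlaps.
J5 starts before J3 ends → J3 and J5 overlap.
J7 starts after J3 ends, so J3 has no further overlaps.
J7 starts before J5 ends → J5 and J7 overlap.
J6 starts after J5 ends, so J5 has no further overlaps.
J6 starts before J7 ends → J7 and J6 overlap.
J8 starts after J7 ends.
J8 starts before J6 ends → J6 and J8 overlap.

J2 & J3, J2 & J4, J2 & J5, J3 & J5, J5 & J7, J6 & J7, J6 & J8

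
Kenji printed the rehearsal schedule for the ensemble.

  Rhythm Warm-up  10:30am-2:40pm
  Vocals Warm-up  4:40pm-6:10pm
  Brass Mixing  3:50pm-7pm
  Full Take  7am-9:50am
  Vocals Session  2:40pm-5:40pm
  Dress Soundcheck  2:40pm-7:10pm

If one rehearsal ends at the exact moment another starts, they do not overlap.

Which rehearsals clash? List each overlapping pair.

Brass Mixing & Dress Soundcheck, Brass Mixing & Vocals Session, Brass Mixing & Vocals Warm-up, Dress Soundcheck & Vocals Session, Dress Soundcheck & Vocals Warm-up, Vocals Session & Vocals Warm-up

Two intervals overlap when each starts before the other ends.
Sorted by start: Full Take, Rhythm Warm-up, Dress Soundcheck, Vocals Session, Brass Mixing, Vocals Warm-up.
Rhythm Warm-up starts after Full Take ends — done with Full Take.
Dress Soundcheck starts exactly when Rhythm Warm-up ends (back-to-back, no overlap) — done with Rhythm Warm-up.
Vocals Session starts before Dress Soundcheck ends → Dress Soundcheck and Vocals Session overlap.
Brass Mixing starts before Dress Soundcheck ends → Dress Soundcheck and Brass Mixing overlap.
Vocals Warm-up starts before Dress Soundcheck ends → Dress Soundcheck and Vocals Warm-up overlap.
Brass Mixing starts before Vocals Session ends → Vocals Session and Brass Mixing overlap.
Vocals Warm-up starts before Vocals Session ends → Vocals Session and Vocals Warm-up overlap.
Vocals Warm-up starts before Brass Mixing ends → Brass Mixing and Vocals Warm-up overlap.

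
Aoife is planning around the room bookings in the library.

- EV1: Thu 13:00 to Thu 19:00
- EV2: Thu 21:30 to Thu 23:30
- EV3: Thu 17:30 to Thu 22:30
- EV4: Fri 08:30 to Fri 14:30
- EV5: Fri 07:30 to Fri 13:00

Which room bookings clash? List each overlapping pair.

Sorted by start: EV1, EV3, EV2, EV5, EV4.
EV3 starts before EV1 ends → EV1 and EV3 overlap.
EV2 starts after EV1 ends, so EV1 has no further overlaps.
EV2 starts before EV3 ends → EV3 and EV2 overlap.
EV5 starts after EV3 ends, so EV3 has no further overlaps.
EV5 starts after EV2 ends, so EV2 has no further overlaps.
EV4 starts before EV5 ends → EV5 and EV4 overlap.

EV1 & EV3, EV2 & EV3, EV4 & EV5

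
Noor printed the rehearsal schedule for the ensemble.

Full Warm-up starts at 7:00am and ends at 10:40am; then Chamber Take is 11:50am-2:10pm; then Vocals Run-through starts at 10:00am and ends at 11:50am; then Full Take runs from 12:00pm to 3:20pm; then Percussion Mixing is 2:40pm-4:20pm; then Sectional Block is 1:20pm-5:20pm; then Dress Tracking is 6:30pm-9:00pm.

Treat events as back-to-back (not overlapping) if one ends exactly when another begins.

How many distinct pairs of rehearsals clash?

Sorted by start: Full Warm-up, Vocals Run-through, Chamber Take, Full Take, Sectional Block, Percussion Mixing, Dress Tracking.
Vocals Run-through starts before Full Warm-up ends → Full Warm-up and Vocals Run-through overlap.
Chamber Take starts after Full Warm-up ends; Full Warm-up is clear from here.
Chamber Take starts exactly when Vocals Run-through ends (back-to-back, no overlap); Vocals Run-through is clear from here.
Full Take starts before Chamber Take ends → Chamber Take and Full Take overlap.
Sectional Block starts before Chamber Take ends → Chamber Take and Sectional Block overlap.
Percussion Mixing starts after Chamber Take ends; Chamber Take is clear from here.
Sectional Block starts before Full Take ends → Full Take and Sectional Block overlap.
Percussion Mixing starts before Full Take ends → Full Take and Percussion Mixing overlap.
Dress Tracking starts after Full Take ends.
Percussion Mixing starts before Sectional Block ends → Sectional Block and Percussion Mixing overlap.
Dress Tracking starts after Sectional Block ends.
Dress Tracking starts after Percussion Mixing ends.
Overlapping pairs: Chamber Take & Full Take, Chamber Take & Sectional Block, Full Take & Percussion Mixing, Full Take & Sectional Block, Full Warm-up & Vocals Run-through, Percussion Mixing & Sectional Block — 6 in total.

6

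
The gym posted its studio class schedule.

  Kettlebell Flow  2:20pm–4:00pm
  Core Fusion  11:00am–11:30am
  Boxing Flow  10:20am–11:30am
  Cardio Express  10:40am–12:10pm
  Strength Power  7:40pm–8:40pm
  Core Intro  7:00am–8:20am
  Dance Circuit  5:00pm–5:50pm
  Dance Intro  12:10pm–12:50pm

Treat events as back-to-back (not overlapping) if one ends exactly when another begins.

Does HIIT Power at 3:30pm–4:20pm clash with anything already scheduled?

Core Intro: ends 8:20am at or before HIIT Power starts 3:30pm → clear.
Boxing Flow: ends 11:30am at or before HIIT Power starts 3:30pm → clear.
Cardio Express: ends 12:10pm at or before HIIT Power starts 3:30pm → clear.
Core Fusion: ends 11:30am at or before HIIT Power starts 3:30pm → clear.
Dance Intro: ends 12:50pm at or before HIIT Power starts 3:30pm → clear.
Kettlebell Flow: starts 2:20pm before HIIT Power ends 4:20pm, and ends 4:00pm after HIIT Power starts 3:30pm → overlap.
Dance Circuit: starts 5:00pm at or after HIIT Power ends 4:20pm → clear.
Strength Power: starts 7:40pm at or after HIIT Power ends 4:20pm → clear.
HIIT Power overlaps Kettlebell Flow.

Yes — it overlaps Kettlebell Flow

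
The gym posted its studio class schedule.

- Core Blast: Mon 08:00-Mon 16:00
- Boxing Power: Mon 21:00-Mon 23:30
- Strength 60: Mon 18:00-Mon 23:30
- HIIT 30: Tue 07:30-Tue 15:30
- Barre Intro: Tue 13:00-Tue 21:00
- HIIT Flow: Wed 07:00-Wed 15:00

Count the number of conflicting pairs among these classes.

2

Sorted by start: Core Blast, Strength 60, Boxing Power, HIIT 30, Barre Intro, HIIT Flow.
Strength 60 starts after Core Blast ends, so nothing later overlaps Core Blast either.
Boxing Power starts before Strength 60 ends → Strength 60 and Boxing Power overlap.
HIIT 30 starts after Strength 60 ends, so nothing later overlaps Strength 60 either.
HIIT 30 starts after Boxing Power ends, so nothing later overlaps Boxing Power either.
Barre Intro starts before HIIT 30 ends → HIIT 30 and Barre Intro overlap.
HIIT Flow starts after HIIT 30 ends.
HIIT Flow starts after Barre Intro ends.
Overlapping pairs: Barre Intro & HIIT 30, Boxing Power & Strength 60 — 2 in total.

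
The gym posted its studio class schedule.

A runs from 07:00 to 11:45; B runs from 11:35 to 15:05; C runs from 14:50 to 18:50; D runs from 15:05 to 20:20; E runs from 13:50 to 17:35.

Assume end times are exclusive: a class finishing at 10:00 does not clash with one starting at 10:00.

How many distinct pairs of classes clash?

Two intervals overlap when each starts before the other ends.
Sorted by start: A, B, E, C, D.
B starts before A ends → A and B overlap.
E starts after A ends, so nothing later overlaps A either.
E starts before B ends → B and E overlap.
C starts before B ends → B and C overlap.
D starts exactly when B ends (back-to-back, no overlap).
C starts before E ends → E and C overlap.
D starts before E ends → E and D overlap.
D starts before C ends → C and D overlap.
Overlapping pairs: A & B, B & C, B & E, C & D, C & E, D & E — 6 in total.

6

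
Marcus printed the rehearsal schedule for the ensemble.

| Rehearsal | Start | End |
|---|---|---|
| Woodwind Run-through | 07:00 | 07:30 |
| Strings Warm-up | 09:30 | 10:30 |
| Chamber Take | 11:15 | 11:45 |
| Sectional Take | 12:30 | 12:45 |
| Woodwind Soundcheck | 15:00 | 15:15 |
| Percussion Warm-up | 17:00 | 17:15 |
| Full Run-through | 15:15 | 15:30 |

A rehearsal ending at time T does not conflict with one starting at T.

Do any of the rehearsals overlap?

Sorted by start: Woodwind Run-through, Strings Warm-up, Chamber Take, Sectional Take, Woodwind Soundcheck, Full Run-through, Percussion Warm-up.
Strings Warm-up starts after Woodwind Run-through ends; Woodwind Run-through is clear from here.
Chamber Take starts after Strings Warm-up ends; Strings Warm-up is clear from here.
Sectional Take starts after Chamber Take ends; Chamber Take is clear from here.
Woodwind Soundcheck starts after Sectional Take ends; Sectional Take is clear from here.
Full Run-through starts exactly when Woodwind Soundcheck ends (back-to-back, no overlap); Woodwind Soundcheck is clear from here.
Percussion Warm-up starts after Full Run-through ends.
Every pair is clear; the schedule has no overlaps.

No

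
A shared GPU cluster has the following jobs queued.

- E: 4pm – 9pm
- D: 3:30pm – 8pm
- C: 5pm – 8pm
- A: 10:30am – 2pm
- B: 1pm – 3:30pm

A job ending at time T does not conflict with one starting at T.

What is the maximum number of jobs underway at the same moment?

3

Sort all start/end points and keep a running count:
10:30am start A → 1
1pm start B → 2
2pm end A → 1
3:30pm end B → 0
3:30pm start D → 1
4pm start E → 2
5pm start C → 3
8pm end C → 2
8pm end D → 1
9pm end E → 0
Peak is 3, at 5pm (C, D, E).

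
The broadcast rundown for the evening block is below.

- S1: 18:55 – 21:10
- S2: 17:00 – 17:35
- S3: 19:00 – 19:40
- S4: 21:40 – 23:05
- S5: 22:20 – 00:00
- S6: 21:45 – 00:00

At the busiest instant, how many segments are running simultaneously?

3

Sort all start/end points and keep a running count:
17:00 start S2 → 1
17:35 end S2 → 0
18:55 start S1 → 1
19:00 start S3 → 2
19:40 end S3 → 1
21:10 end S1 → 0
21:40 start S4 → 1
21:45 start S6 → 2
22:20 start S5 → 3
23:05 end S4 → 2
00:00 end S5 → 1
00:00 end S6 → 0
Peak is 3, at 22:20 (S4, S5, S6).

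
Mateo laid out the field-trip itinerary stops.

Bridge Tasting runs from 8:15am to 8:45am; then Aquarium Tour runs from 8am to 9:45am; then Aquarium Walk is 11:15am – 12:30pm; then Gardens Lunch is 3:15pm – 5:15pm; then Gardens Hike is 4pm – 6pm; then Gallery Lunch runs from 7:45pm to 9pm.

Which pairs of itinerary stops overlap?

Two intervals overlap when each starts before the other ends.
Sorted by start: Aquarium Tour, Bridge Tasting, Aquarium Walk, Gardens Lunch, Gardens Hike, Gallery Lunch.
Bridge Tasting starts before Aquarium Tour ends → Aquarium Tour and Bridge Tasting overlap.
Aquarium Walk starts after Aquarium Tour ends, so Aquarium Tour has no further overlaps.
Aquarium Walk starts after Bridge Tasting ends, so Bridge Tasting has no further overlaps.
Gardens Lunch starts after Aquarium Walk ends, so Aquarium Walk has no further overlaps.
Gardens Hike starts before Gardens Lunch ends → Gardens Lunch and Gardens Hike overlap.
Gallery Lunch starts after Gardens Lunch ends.
Gallery Lunch starts after Gardens Hike ends.

Aquarium Tour & Bridge Tasting, Gardens Hike & Gardens Lunch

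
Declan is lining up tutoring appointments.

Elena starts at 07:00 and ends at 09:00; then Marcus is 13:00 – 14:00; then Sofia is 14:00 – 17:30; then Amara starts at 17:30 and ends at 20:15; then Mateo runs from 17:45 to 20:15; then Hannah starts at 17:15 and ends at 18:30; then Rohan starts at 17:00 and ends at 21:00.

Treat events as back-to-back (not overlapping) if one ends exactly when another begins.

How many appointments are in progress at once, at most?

Sweep the timeline, counting +1 at each start and −1 at each end (ends before starts at a tie):
07:00 start Elena → 1
09:00 end Elena → 0
13:00 start Marcus → 1
14:00 end Marcus → 0
14:00 start Sofia → 1
17:00 start Rohan → 2
17:15 start Hannah → 3
17:30 end Sofia → 2
17:30 start Amara → 3
17:45 start Mateo → 4
18:30 end Hannah → 3
20:15 end Amara → 2
20:15 end Mateo → 1
21:00 end Rohan → 0
Peak is 4, at 17:45 (Amara, Hannah, Mateo, Rohan).

4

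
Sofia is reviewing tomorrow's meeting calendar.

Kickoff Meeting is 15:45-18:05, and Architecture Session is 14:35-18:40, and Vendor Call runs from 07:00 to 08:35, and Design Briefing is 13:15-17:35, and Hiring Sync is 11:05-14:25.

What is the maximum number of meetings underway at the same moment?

3

Sort all start/end points and keep a running count:
07:00 start Vendor Call → 1
08:35 end Vendor Call → 0
11:05 start Hiring Sync → 1
13:15 start Design Briefing → 2
14:25 end Hiring Sync → 1
14:35 start Architecture Session → 2
15:45 start Kickoff Meeting → 3
17:35 end Design Briefing → 2
18:05 end Kickoff Meeting → 1
18:40 end Architecture Session → 0
Peak is 3, at 15:45 (Architecture Session, Design Briefing, Kickoff Meeting).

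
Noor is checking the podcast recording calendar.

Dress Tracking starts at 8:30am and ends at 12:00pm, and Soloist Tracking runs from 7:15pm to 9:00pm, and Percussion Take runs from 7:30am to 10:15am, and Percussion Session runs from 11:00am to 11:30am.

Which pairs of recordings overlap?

Sorted by start: Percussion Take, Dress Tracking, Percussion Session, Soloist Tracking.
Dress Tracking starts before Percussion Take ends → Percussion Take and Dress Tracking overlap.
Percussion Session starts after Percussion Take ends, so nothing later overlaps Percussion Take either.
Percussion Session starts before Dress Tracking ends → Dress Tracking and Percussion Session overlap.
Soloist Tracking starts after Dress Tracking ends.
Soloist Tracking starts after Percussion Session ends.

Dress Tracking & Percussion Session, Dress Tracking & Percussion Take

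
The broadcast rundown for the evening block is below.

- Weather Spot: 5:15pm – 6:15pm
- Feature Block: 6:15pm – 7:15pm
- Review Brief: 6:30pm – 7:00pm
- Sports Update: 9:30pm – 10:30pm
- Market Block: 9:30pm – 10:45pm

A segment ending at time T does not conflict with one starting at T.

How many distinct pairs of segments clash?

2

Sorted by start: Weather Spot, Feature Block, Review Brief, Sports Update, Market Block.
Feature Block starts exactly when Weather Spot ends (back-to-back, no overlap), so nothing later overlaps Weather Spot either.
Review Brief starts before Feature Block ends → Feature Block and Review Brief overlap.
Sports Update starts after Feature Block ends, so nothing later overlaps Feature Block either.
Sports Update starts after Review Brief ends, so nothing later overlaps Review Brief either.
Market Block starts before Sports Update ends → Sports Update and Market Block overlap.
Overlapping pairs: Feature Block & Review Brief, Market Block & Sports Update — 2 in total.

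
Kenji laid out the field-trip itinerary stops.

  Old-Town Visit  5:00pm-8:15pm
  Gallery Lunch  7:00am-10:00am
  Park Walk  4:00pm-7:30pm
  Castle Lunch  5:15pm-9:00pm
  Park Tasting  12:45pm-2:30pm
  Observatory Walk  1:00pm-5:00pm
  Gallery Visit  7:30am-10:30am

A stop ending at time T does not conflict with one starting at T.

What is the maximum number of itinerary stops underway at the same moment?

3

Walk through starts and ends in time order (an end at T is processed before a start at T):
7:00am start Gallery Lunch → 1
7:30am start Gallery Visit → 2
10:00am end Gallery Lunch → 1
10:30am end Gallery Visit → 0
12:45pm start Park Tasting → 1
1:00pm start Observatory Walk → 2
2:30pm end Park Tasting → 1
4:00pm start Park Walk → 2
5:00pm end Observatory Walk → 1
5:00pm start Old-Town Visit → 2
5:15pm start Castle Lunch → 3
7:30pm end Park Walk → 2
8:15pm end Old-Town Visit → 1
9:00pm end Castle Lunch → 0
Peak is 3, at 5:15pm (Castle Lunch, Old-Town Visit, Park Walk).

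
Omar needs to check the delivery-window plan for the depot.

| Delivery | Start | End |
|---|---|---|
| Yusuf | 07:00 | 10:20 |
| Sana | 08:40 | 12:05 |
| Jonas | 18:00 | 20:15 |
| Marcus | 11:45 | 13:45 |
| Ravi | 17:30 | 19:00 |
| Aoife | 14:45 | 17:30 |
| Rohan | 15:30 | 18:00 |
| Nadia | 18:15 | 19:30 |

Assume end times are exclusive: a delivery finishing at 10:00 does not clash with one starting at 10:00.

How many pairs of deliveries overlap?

Sorted by start: Yusuf, Sana, Marcus, Aoife, Rohan, Ravi, Jonas, Nadia.
Sana starts before Yusuf ends → Yusuf and Sana overlap.
Marcus starts after Yusuf ends — done with Yusuf.
Marcus starts before Sana ends → Sana and Marcus overlap.
Aoife starts after Sana ends — done with Sana.
Aoife starts after Marcus ends — done with Marcus.
Rohan starts before Aoife ends → Aoife and Rohan overlap.
Ravi starts exactly when Aoife ends (back-to-back, no overlap) — done with Aoife.
Ravi starts before Rohan ends → Rohan and Ravi overlap.
Jonas starts exactly when Rohan ends (back-to-back, no overlap) — done with Rohan.
Jonas starts before Ravi ends → Ravi and Jonas overlap.
Nadia starts before Ravi ends → Ravi and Nadia overlap.
Nadia starts before Jonas ends → Jonas and Nadia overlap.
Overlapping pairs: Aoife & Rohan, Jonas & Nadia, Jonas & Ravi, Marcus & Sana, Nadia & Ravi, Ravi & Rohan, Sana & Yusuf — 7 in total.

7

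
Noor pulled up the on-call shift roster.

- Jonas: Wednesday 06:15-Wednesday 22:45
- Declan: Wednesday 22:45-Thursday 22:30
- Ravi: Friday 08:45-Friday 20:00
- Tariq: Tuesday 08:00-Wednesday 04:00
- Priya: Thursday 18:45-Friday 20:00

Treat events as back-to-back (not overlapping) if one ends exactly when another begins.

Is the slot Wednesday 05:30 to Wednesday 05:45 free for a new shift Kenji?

Yes — the slot is free

Tariq: ends Wednesday 04:00 at or before Kenji starts Wednesday 05:30 → clear.
Jonas: starts Wednesday 06:15 at or after Kenji ends Wednesday 05:45 → clear.
Declan: starts Wednesday 22:45 at or after Kenji ends Wednesday 05:45 → clear.
Priya: starts Thursday 18:45 at or after Kenji ends Wednesday 05:45 → clear.
Ravi: starts Friday 08:45 at or after Kenji ends Wednesday 05:45 → clear.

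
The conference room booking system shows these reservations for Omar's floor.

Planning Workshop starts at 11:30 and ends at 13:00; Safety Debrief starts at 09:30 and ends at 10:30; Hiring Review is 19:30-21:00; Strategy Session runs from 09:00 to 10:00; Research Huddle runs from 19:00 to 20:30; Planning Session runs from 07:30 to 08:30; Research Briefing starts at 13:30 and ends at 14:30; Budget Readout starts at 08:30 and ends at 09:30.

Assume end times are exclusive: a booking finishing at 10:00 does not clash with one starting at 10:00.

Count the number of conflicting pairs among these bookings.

3

Sorted by start: Planning Session, Budget Readout, Strategy Session, Safety Debrief, Planning Workshop, Research Briefing, Research Huddle, Hiring Review.
Budget Readout starts exactly when Planning Session ends (back-to-back, no overlap), so nothing later overlaps Planning Session either.
Strategy Session starts before Budget Readout ends → Budget Readout and Strategy Session overlap.
Safety Debrief starts exactly when Budget Readout ends (back-to-back, no overlap), so nothing later overlaps Budget Readout either.
Safety Debrief starts before Strategy Session ends → Strategy Session and Safety Debrief overlap.
Planning Workshop starts after Strategy Session ends, so nothing later overlaps Strategy Session either.
Planning Workshop starts after Safety Debrief ends, so nothing later overlaps Safety Debrief either.
Research Briefing starts after Planning Workshop ends, so nothing later overlaps Planning Workshop either.
Research Huddle starts after Research Briefing ends, so nothing later overlaps Research Briefing either.
Hiring Review starts before Research Huddle ends → Research Huddle and Hiring Review overlap.
Overlapping pairs: Budget Readout & Strategy Session, Hiring Review & Research Huddle, Safety Debrief & Strategy Session — 3 in total.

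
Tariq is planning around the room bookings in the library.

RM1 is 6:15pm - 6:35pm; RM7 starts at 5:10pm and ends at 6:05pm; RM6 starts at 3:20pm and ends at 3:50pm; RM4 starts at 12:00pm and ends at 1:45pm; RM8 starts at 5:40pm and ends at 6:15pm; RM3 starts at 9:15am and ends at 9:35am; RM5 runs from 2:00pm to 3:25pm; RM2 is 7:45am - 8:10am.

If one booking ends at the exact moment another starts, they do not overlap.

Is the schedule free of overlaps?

Sorted by start: RM2, RM3, RM4, RM5, RM6, RM7, RM8, RM1.
RM3 starts after RM2 ends, so nothing later overlaps RM2 either.
RM4 starts after RM3 ends, so nothing later overlaps RM3 either.
RM5 starts after RM4 ends, so nothing later overlaps RM4 either.
RM6 starts before RM5 ends → RM5 and RM6 overlap.
That's a conflict, so the schedule is not conflict-free.

No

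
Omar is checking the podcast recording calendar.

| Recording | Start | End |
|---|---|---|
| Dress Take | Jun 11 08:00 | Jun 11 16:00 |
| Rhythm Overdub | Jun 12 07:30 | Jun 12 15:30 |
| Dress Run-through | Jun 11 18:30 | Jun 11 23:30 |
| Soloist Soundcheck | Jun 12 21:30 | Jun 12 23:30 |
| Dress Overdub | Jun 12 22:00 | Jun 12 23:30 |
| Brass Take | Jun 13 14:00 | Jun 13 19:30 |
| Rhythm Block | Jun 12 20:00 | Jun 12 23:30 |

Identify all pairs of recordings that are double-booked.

Check each pair: they overlap iff neither finishes before the other starts.
Sorted by start: Dress Take, Dress Run-through, Rhythm Overdub, Rhythm Block, Soloist Soundcheck, Dress Overdub, Brass Take.
Dress Run-through starts after Dress Take ends, so nothing later overlaps Dress Take either.
Rhythm Overdub starts after Dress Run-through ends, so nothing later overlaps Dress Run-through either.
Rhythm Block starts after Rhythm Overdub ends, so nothing later overlaps Rhythm Overdub either.
Soloist Soundcheck starts before Rhythm Block ends → Rhythm Block and Soloist Soundcheck overlap.
Dress Overdub starts before Rhythm Block ends → Rhythm Block and Dress Overdub overlap.
Brass Take starts after Rhythm Block ends.
Dress Overdub starts before Soloist Soundcheck ends → Soloist Soundcheck and Dress Overdub overlap.
Brass Take starts after Soloist Soundcheck ends.
Brass Take starts after Dress Overdub ends.

Dress Overdub & Rhythm Block, Dress Overdub & Soloist Soundcheck, Rhythm Block & Soloist Soundcheck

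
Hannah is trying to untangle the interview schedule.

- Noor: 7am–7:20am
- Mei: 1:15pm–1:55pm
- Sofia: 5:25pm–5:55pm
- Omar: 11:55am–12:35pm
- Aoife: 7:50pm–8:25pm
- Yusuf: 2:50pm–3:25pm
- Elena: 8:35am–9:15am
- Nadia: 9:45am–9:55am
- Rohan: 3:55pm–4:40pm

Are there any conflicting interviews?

Sorted by start: Noor, Elena, Nadia, Omar, Mei, Yusuf, Rohan, Sofia, Aoife.
Elena starts after Noor ends; Noor is clear from here.
Nadia starts after Elena ends; Elena is clear from here.
Omar starts after Nadia ends; Nadia is clear from here.
Mei starts after Omar ends; Omar is clear from here.
Yusuf starts after Mei ends; Mei is clear from here.
Rohan starts after Yusuf ends; Yusuf is clear from here.
Sofia starts after Rohan ends; Rohan is clear from here.
Aoife starts after Sofia ends.
Every pair is clear; the schedule has no overlaps.

No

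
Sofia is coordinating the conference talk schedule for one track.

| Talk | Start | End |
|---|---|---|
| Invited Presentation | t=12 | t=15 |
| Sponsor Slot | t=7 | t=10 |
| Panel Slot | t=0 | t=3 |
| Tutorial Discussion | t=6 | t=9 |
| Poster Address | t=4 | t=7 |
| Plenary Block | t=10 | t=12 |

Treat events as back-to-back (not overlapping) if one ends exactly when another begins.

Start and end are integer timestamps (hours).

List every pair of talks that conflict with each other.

Check each pair: they overlap iff neither finishes before the other starts.
Sorted by start: Panel Slot, Poster Address, Tutorial Discussion, Sponsor Slot, Plenary Block, Invited Presentation.
Poster Address starts after Panel Slot ends, so Panel Slot has no further overlaps.
Tutorial Discussion starts before Poster Address ends → Poster Address and Tutorial Discussion overlap.
Sponsor Slot starts exactly when Poster Address ends (back-to-back, no overlap), so Poster Address has no further overlaps.
Sponsor Slot starts before Tutorial Discussion ends → Tutorial Discussion and Sponsor Slot overlap.
Plenary Block starts after Tutorial Discussion ends, so Tutorial Discussion has no further overlaps.
Plenary Block starts exactly when Sponsor Slot ends (back-to-back, no overlap), so Sponsor Slot has no further overlaps.
Invited Presentation starts exactly when Plenary Block ends (back-to-back, no overlap).

Poster Address & Tutorial Discussion, Sponsor Slot & Tutorial Discussion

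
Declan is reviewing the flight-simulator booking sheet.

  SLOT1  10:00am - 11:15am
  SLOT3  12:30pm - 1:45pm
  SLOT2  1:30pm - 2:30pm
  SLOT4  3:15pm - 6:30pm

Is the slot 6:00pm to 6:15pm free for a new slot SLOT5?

No — it overlaps SLOT4

SLOT1: ends 11:15am at or before SLOT5 starts 6:00pm → clear.
SLOT3: ends 1:45pm at or before SLOT5 starts 6:00pm → clear.
SLOT2: ends 2:30pm at or before SLOT5 starts 6:00pm → clear.
SLOT4: starts 3:15pm before SLOT5 ends 6:15pm, and ends 6:30pm after SLOT5 starts 6:00pm → overlap.
SLOT5 overlaps SLOT4.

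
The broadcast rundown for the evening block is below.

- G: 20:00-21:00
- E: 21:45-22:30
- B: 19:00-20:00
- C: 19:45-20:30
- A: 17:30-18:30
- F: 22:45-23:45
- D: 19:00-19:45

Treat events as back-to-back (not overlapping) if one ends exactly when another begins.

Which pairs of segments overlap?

Check each pair: they overlap iff neither finishes before the other starts.
Sorted by start: A, B, D, C, G, E, F.
B starts after A ends, so nothing later overlaps A either.
D starts before B ends → B and D overlap.
C starts before B ends → B and C overlap.
G starts exactly when B ends (back-to-back, no overlap), so nothing later overlaps B either.
C starts exactly when D ends (back-to-back, no overlap), so nothing later overlaps D either.
G starts before C ends → C and G overlap.
E starts after C ends, so nothing later overlaps C either.
E starts after G ends, so nothing later overlaps G either.
F starts after E ends.

B & C, B & D, C & G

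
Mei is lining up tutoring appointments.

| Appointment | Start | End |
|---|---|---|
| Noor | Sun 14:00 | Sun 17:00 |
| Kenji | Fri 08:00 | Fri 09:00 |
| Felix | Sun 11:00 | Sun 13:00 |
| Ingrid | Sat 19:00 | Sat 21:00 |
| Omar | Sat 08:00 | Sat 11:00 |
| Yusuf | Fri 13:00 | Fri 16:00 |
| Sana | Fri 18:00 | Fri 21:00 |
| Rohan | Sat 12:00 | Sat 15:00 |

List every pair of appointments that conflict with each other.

no conflicts

Sorted by start: Kenji, Yusuf, Sana, Omar, Rohan, Ingrid, Felix, Noor.
Yusuf starts after Kenji ends; Kenji is clear from here.
Sana starts after Yusuf ends; Yusuf is clear from here.
Omar starts after Sana ends; Sana is clear from here.
Rohan starts after Omar ends; Omar is clear from here.
Ingrid starts after Rohan ends; Rohan is clear from here.
Felix starts after Ingrid ends; Ingrid is clear from here.
Noor starts after Felix ends.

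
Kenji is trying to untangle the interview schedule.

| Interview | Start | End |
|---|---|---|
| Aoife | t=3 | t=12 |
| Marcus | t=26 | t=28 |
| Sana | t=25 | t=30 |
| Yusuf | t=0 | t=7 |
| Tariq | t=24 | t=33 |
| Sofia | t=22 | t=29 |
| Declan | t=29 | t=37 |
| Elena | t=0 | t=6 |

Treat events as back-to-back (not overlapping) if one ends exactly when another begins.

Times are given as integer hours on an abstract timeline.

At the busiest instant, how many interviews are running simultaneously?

Sweep the timeline, counting +1 at each start and −1 at each end (ends before starts at a tie):
t=0 start Elena → 1
t=0 start Yusuf → 2
t=3 start Aoife → 3
t=6 end Elena → 2
t=7 end Yusuf → 1
t=12 end Aoife → 0
t=22 start Sofia → 1
t=24 start Tariq → 2
t=25 start Sana → 3
t=26 start Marcus → 4
t=28 end Marcus → 3
t=29 end Sofia → 2
t=29 start Declan → 3
t=30 end Sana → 2
t=33 end Tariq → 1
t=37 end Declan → 0
Peak is 4, at t=26 (Marcus, Sana, Sofia, Tariq).

4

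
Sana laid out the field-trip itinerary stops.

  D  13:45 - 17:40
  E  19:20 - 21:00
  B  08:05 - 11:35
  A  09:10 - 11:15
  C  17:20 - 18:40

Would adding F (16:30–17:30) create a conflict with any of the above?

B: ends 11:35 at or before F starts 16:30 → clear.
A: ends 11:15 at or before F starts 16:30 → clear.
D: starts 13:45 before F ends 17:30, and ends 17:40 after F starts 16:30 → overlap.
C: starts 17:20 before F ends 17:30, and ends 18:40 after F starts 16:30 → overlap.
E: starts 19:20 at or after F ends 17:30 → clear.
F overlaps C, D.

Yes — it overlaps C, D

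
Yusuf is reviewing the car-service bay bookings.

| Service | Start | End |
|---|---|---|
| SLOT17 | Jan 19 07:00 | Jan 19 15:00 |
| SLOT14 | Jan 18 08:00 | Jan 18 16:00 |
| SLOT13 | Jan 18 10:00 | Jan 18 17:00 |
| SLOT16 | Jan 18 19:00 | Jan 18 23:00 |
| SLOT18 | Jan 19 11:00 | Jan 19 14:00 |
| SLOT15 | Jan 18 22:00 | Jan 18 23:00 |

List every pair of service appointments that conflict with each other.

SLOT13 & SLOT14, SLOT15 & SLOT16, SLOT17 & SLOT18

Sorted by start: SLOT14, SLOT13, SLOT16, SLOT15, SLOT17, SLOT18.
SLOT13 starts before SLOT14 ends → SLOT14 and SLOT13 overlap.
SLOT16 starts after SLOT14 ends — done with SLOT14.
SLOT16 starts after SLOT13 ends — done with SLOT13.
SLOT15 starts before SLOT16 ends → SLOT16 and SLOT15 overlap.
SLOT17 starts after SLOT16 ends — done with SLOT16.
SLOT17 starts after SLOT15 ends — done with SLOT15.
SLOT18 starts before SLOT17 ends → SLOT17 and SLOT18 overlap.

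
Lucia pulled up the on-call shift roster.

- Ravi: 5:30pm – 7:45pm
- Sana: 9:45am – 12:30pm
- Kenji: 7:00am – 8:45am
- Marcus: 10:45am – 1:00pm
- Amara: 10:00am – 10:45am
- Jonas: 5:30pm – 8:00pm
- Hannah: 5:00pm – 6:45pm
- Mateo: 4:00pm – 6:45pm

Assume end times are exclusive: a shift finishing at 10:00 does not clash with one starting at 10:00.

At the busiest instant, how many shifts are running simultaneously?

Sort all start/end points and keep a running count:
7:00am start Kenji → 1
8:45am end Kenji → 0
9:45am start Sana → 1
10:00am start Amara → 2
10:45am end Amara → 1
10:45am start Marcus → 2
12:30pm end Sana → 1
1:00pm end Marcus → 0
4:00pm start Mateo → 1
5:00pm start Hannah → 2
5:30pm start Jonas → 3
5:30pm start Ravi → 4
6:45pm end Hannah → 3
6:45pm end Mateo → 2
7:45pm end Ravi → 1
8:00pm end Jonas → 0
Peak is 4, at 5:30pm (Hannah, Jonas, Mateo, Ravi).

4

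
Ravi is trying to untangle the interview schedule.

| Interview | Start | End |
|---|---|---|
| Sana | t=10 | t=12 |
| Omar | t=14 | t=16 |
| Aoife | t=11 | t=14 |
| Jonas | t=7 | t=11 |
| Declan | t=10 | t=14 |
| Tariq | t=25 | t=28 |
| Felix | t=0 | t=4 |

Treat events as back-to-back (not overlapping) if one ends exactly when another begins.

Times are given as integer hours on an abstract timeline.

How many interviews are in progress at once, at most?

Walk through starts and ends in time order (an end at T is processed before a start at T):
t=0 start Felix → 1
t=4 end Felix → 0
t=7 start Jonas → 1
t=10 start Declan → 2
t=10 start Sana → 3
t=11 end Jonas → 2
t=11 start Aoife → 3
t=12 end Sana → 2
t=14 end Aoife → 1
t=14 end Declan → 0
t=14 start Omar → 1
t=16 end Omar → 0
t=25 start Tariq → 1
t=28 end Tariq → 0
Peak is 3, at t=10 (Declan, Jonas, Sana).

3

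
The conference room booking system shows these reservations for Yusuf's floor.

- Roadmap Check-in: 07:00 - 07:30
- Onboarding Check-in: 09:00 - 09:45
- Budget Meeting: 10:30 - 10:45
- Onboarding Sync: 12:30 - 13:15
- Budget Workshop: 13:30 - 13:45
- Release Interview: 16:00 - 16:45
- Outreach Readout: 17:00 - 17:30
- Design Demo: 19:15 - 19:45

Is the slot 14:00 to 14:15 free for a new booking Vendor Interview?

Yes — the slot is free

Roadmap Check-in: ends 07:30 at or before Vendor Interview starts 14:00 → clear.
Onboarding Check-in: ends 09:45 at or before Vendor Interview starts 14:00 → clear.
Budget Meeting: ends 10:45 at or before Vendor Interview starts 14:00 → clear.
Onboarding Sync: ends 13:15 at or before Vendor Interview starts 14:00 → clear.
Budget Workshop: ends 13:45 at or before Vendor Interview starts 14:00 → clear.
Release Interview: starts 16:00 at or after Vendor Interview ends 14:15 → clear.
Outreach Readout: starts 17:00 at or after Vendor Interview ends 14:15 → clear.
Design Demo: starts 19:15 at or after Vendor Interview ends 14:15 → clear.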